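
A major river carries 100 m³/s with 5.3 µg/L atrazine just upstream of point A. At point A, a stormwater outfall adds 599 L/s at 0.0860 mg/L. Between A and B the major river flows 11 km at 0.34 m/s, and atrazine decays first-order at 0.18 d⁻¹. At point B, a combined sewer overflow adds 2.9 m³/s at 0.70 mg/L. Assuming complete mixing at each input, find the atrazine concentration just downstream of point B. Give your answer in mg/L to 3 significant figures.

0.0249 mg/L

5.3 µg/L = 0.0053 mg/L.
599 L/s = 0.599 m³/s.
After input A: C = (100·0.0053 + 0.599·0.086) / 100.6 = 0.005781 mg/L.
Over the 11 km reach to input B (t = 3.235e+04 s = 0.3745 d), decay gives C = 0.005781·exp(−0.18·0.3745) = 0.005404 mg/L.
After input B: C = (100.6·0.005404 + 2.9·0.7) / 103.5 = 0.02487 mg/L.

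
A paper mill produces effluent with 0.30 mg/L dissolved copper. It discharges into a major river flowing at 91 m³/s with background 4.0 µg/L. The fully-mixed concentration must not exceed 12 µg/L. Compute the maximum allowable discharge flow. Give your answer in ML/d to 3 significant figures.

4.0 µg/L = 0.004 mg/L.
12 µg/L = 0.012 mg/L.
Mass balance at complete mixing: C_std·(Q_w + Q_r) = Q_w·C_e + Q_r·C_b.
Rearranging, Q_w = Q_r·(C_std − C_b)/(C_e − C_std) = 91·(0.012 − 0.004) / (0.3 − 0.012) = 2.528 m³/s.
= 218.4 ML/d.

218 ML/d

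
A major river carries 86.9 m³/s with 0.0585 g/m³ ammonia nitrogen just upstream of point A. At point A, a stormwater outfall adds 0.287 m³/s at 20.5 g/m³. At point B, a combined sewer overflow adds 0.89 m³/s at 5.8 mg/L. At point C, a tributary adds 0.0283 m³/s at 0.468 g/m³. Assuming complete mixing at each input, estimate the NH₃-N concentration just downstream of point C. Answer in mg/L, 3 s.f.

0.183 mg/L

After input A: C = (86.9·0.0585 + 0.287·20.5) / 87.19 = 0.1258 mg/L.
After input B: C = (87.19·0.1258 + 0.89·5.8) / 88.08 = 0.1831 mg/L.
After input C: C = (88.08·0.1831 + 0.0283·0.468) / 88.11 = 0.1832 mg/L.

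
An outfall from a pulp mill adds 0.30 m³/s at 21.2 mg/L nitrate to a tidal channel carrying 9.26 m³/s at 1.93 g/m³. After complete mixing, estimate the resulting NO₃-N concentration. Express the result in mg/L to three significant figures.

By mass balance at complete mixing, C = (0.3·21.2 + 9.26·1.93) / (0.3 + 9.26) = 24.23/9.56 = 2.535 mg/L.

2.53 mg/L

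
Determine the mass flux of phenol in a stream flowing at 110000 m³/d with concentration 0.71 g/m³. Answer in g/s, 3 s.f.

110000 m³/d = 1.273 m³/s.
Mass flux = Q·C = 1.273 m³/s × 0.71 g/m³ = 0.9039 g/s.

0.904 g/s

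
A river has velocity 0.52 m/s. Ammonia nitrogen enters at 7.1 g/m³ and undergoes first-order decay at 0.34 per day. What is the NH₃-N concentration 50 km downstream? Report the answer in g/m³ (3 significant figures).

4.86 g/m³

Travel time t = 50 km / 0.52 m/s = 5e+04/0.52 = 9.615e+04 s = 1.113 d.
First-order decay: C = 7.1·exp(−0.34·1.113) = 7.1·0.685 = 4.863 g/m³.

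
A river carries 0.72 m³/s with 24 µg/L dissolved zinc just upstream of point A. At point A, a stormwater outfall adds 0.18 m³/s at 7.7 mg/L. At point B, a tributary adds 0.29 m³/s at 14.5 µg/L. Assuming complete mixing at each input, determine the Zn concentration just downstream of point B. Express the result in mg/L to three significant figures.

24 µg/L = 0.024 mg/L.
After input A: C = (0.72·0.024 + 0.18·7.7) / 0.9 = 1.559 mg/L.
14.5 µg/L = 0.0145 mg/L.
After input B: C = (0.9·1.559 + 0.29·0.0145) / 1.19 = 1.183 mg/L.

1.18 mg/L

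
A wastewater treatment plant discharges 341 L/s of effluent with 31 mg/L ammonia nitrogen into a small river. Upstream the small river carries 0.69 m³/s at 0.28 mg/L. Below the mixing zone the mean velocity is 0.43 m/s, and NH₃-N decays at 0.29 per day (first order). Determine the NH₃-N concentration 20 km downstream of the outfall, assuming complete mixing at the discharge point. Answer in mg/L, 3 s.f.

341 L/s = 0.341 m³/s.
After complete mixing, C₀ = (0.341·31 + 0.69·0.28) / 1.031 = 10.44 mg/L.
Travel time t = 2e+04 m / 0.43 m/s = 4.651e+04 s = 0.5383 d.
C = 10.44·exp(−0.29·0.5383) = 10.44·0.8555 = 8.931 mg/L.

8.93 mg/L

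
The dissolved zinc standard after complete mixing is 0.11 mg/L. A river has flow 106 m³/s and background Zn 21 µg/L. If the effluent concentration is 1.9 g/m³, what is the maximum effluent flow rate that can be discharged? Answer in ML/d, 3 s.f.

21 µg/L = 0.021 mg/L.
Mass balance at complete mixing: C_std·(Q_w + Q_r) = Q_w·C_e + Q_r·C_b.
Rearranging, Q_w = Q_r·(C_std − C_b)/(C_e − C_std) = 106·(0.11 − 0.021) / (1.9 − 0.11) = 5.27 m³/s.
= 455.4 ML/d.

455 ML/d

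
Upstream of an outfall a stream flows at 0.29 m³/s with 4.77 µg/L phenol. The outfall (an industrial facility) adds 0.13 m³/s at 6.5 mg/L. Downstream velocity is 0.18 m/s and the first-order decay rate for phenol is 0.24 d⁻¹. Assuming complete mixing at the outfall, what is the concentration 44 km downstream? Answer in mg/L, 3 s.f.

4.77 µg/L = 0.00477 mg/L.
After complete mixing, C₀ = (0.13·6.5 + 0.29·0.00477) / 0.42 = 2.015 mg/L.
Travel time t = 4.4e+04 m / 0.18 m/s = 2.444e+05 s = 2.829 d.
C = 2.015·exp(−0.24·2.829) = 2.015·0.5071 = 1.022 mg/L.

1.02 mg/L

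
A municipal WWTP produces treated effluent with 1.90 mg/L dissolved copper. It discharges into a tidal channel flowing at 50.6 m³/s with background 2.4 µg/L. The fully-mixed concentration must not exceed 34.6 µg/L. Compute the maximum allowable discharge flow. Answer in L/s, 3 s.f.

2.4 µg/L = 0.0024 mg/L.
34.6 µg/L = 0.0346 mg/L.
Mass balance at complete mixing: C_std·(Q_w + Q_r) = Q_w·C_e + Q_r·C_b.
Rearranging, Q_w = Q_r·(C_std − C_b)/(C_e − C_std) = 50.6·(0.0346 − 0.0024) / (1.9 − 0.0346) = 0.8734 m³/s.
= 873.4 L/s.

873 L/s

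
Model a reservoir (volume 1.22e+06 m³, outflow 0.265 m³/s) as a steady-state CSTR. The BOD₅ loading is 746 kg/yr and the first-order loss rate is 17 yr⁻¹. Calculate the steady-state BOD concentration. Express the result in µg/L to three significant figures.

25.6 µg/L

Outflow Q = 0.265 m³/s × 3.156e+07 s/yr = 8.363e+06 m³/yr.
Steady-state CSTR mass balance: W = Q·C + k·V·C, so C = W/(Q + kV).
Q + kV = 8.363e+06 + 17·1.22e+06 = 2.91e+07 m³/yr.
C = 746/2.91e+07 = 2.563e-05 kg/m³ = 0.02563 mg/L = 25.63 µg/L.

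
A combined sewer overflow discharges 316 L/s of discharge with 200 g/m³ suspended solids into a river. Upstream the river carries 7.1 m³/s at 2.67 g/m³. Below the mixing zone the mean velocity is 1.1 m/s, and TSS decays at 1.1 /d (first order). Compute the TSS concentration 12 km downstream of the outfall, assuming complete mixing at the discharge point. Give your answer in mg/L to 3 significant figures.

9.64 mg/L

316 L/s = 0.316 m³/s.
After complete mixing, C₀ = (0.316·200 + 7.1·2.67) / 7.416 = 11.08 mg/L.
Travel time t = 1.2e+04 m / 1.1 m/s = 1.091e+04 s = 0.1263 d.
C = 11.08·exp(−1.1·0.1263) = 11.08·0.8703 = 9.642 mg/L.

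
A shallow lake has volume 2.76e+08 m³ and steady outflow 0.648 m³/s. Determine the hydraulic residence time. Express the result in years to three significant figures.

13.5 yr

Q = 0.648 m³/s × 3.156e+07 s/yr = 2.045e+07 m³/yr.
Hydraulic residence time τ = V/Q = 2.76e+08/2.045e+07 = 13.5 yr.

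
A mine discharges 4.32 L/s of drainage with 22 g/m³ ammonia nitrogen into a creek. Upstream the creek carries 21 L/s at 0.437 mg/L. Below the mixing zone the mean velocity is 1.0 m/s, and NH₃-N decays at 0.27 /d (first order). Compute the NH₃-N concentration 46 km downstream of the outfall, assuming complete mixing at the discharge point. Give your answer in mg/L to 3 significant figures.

4.32 L/s = 0.00432 m³/s.
21 L/s = 0.021 m³/s.
After complete mixing, C₀ = (0.00432·22 + 0.021·0.437) / 0.02532 = 4.116 mg/L.
Travel time t = 4.6e+04 m / 1.0 m/s = 4.6e+04 s = 0.5324 d.
C = 4.116·exp(−0.27·0.5324) = 4.116·0.8661 = 3.565 mg/L.

3.56 mg/L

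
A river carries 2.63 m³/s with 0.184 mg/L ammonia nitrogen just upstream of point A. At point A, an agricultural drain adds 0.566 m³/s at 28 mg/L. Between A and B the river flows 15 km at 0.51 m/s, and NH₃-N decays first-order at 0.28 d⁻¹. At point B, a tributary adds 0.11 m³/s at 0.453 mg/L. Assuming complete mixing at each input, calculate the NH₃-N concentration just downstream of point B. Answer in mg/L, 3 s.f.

4.51 mg/L

After input A: C = (2.63·0.184 + 0.566·28) / 3.196 = 5.11 mg/L.
Over the 15 km reach to input B (t = 2.941e+04 s = 0.3404 d), decay gives C = 5.11·exp(−0.28·0.3404) = 4.646 mg/L.
After input B: C = (3.196·4.646 + 0.11·0.453) / 3.306 = 4.506 mg/L.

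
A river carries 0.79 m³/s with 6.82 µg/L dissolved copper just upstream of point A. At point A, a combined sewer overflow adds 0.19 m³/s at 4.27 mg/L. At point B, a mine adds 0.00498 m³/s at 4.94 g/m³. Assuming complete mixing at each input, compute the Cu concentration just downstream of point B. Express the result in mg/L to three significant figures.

0.854 mg/L

6.82 µg/L = 0.00682 mg/L.
After input A: C = (0.79·0.00682 + 0.19·4.27) / 0.98 = 0.8334 mg/L.
After input B: C = (0.98·0.8334 + 0.00498·4.94) / 0.985 = 0.8541 mg/L.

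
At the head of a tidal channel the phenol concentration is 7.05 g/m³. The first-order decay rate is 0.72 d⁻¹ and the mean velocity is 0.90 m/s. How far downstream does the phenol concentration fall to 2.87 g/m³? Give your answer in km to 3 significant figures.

97.1 km

From C = C₀·e^(−kt), t = ln(C₀/C)/k = ln(7.05/2.87)/0.72 = 0.8987/0.72 = 1.248 d.
Distance = v·t = 0.90 m/s × 1.078e+05 s = 9.706e+04 m = 97.06 km.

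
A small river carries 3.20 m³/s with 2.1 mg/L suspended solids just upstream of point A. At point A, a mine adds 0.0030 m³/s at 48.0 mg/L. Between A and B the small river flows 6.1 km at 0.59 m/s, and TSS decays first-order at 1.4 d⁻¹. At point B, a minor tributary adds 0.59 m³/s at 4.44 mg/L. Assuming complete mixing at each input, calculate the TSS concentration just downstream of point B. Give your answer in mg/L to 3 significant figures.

After input A: C = (3.2·2.1 + 0.003·48) / 3.203 = 2.143 mg/L.
Over the 6.1 km reach to input B (t = 1.034e+04 s = 0.1197 d), decay gives C = 2.143·exp(−1.4·0.1197) = 1.812 mg/L.
After input B: C = (3.203·1.812 + 0.59·4.44) / 3.793 = 2.221 mg/L.

2.22 mg/L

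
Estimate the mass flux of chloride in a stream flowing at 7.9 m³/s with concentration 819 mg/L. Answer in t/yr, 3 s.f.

204000 t/yr

Mass flux = Q·C = 7.9 m³/s × 819 g/m³ = 6470 g/s.
= 6470 g/s × 31.56 = 2.042e+05 t/yr.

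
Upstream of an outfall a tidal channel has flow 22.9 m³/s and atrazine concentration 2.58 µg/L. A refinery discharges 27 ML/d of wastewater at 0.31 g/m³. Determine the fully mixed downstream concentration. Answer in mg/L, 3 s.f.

27 ML/d = 0.3125 m³/s.
2.58 µg/L = 0.00258 mg/L.
Flow-weighted mixing gives C = (0.3125·0.31 + 22.9·0.00258) / (0.3125 + 22.9) = 0.156/23.21 = 0.006719 mg/L.

0.00672 mg/L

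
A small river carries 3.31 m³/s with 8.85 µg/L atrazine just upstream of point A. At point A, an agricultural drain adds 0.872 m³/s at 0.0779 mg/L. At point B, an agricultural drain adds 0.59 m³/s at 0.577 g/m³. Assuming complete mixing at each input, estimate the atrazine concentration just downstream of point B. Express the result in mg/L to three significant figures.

8.85 µg/L = 0.00885 mg/L.
After input A: C = (3.31·0.00885 + 0.872·0.0779) / 4.182 = 0.02325 mg/L.
After input B: C = (4.182·0.02325 + 0.59·0.577) / 4.772 = 0.09171 mg/L.

0.0917 mg/L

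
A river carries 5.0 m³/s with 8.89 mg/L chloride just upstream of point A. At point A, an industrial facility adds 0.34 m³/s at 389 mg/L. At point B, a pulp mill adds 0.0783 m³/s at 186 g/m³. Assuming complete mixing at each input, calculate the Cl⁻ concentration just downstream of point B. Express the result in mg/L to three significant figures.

After input A: C = (5·8.89 + 0.34·389) / 5.34 = 33.09 mg/L.
After input B: C = (5.34·33.09 + 0.0783·186) / 5.418 = 35.3 mg/L.

35.3 mg/L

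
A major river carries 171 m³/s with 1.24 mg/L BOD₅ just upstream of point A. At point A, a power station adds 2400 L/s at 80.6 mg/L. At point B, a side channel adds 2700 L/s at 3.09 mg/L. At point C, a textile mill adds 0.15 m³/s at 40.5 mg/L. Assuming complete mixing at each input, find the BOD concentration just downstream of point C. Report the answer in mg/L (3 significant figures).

2400 L/s = 2.4 m³/s.
After input A: C = (171·1.24 + 2.4·80.6) / 173.4 = 2.338 mg/L.
2700 L/s = 2.7 m³/s.
After input B: C = (173.4·2.338 + 2.7·3.09) / 176.1 = 2.35 mg/L.
After input C: C = (176.1·2.35 + 0.15·40.5) / 176.2 = 2.382 mg/L.

2.38 mg/L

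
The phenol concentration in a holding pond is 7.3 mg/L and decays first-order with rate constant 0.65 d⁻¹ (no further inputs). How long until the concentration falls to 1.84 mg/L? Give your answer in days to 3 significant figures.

2.12 d

t = ln(C₀/C)/k = ln(7.3/1.84)/0.65 = 1.378/0.65 = 2.12 d.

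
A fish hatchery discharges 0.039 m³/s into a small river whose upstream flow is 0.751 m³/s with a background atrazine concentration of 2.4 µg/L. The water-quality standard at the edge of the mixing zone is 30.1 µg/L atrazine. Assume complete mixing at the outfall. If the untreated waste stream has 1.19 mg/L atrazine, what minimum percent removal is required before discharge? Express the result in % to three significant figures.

2.4 µg/L = 0.0024 mg/L.
30.1 µg/L = 0.0301 mg/L.
Mass balance: 0.0301·0.79 = 0.039·Cₑ + 0.751·0.0024.
Cₑ = (0.02378 − 0.001802) / 0.039 = 0.5635 mg/L.
Required removal = 1 − 0.5635/1.19 = 52.65 %.

52.6 %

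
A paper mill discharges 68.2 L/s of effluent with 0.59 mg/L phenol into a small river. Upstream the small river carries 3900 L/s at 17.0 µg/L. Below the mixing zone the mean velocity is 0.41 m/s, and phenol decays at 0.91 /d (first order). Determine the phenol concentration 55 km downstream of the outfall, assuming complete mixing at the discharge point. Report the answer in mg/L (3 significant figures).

68.2 L/s = 0.0682 m³/s.
3900 L/s = 3.9 m³/s.
17.0 µg/L = 0.017 mg/L.
After complete mixing, C₀ = (0.0682·0.59 + 3.9·0.017) / 3.968 = 0.02685 mg/L.
Travel time t = 5.5e+04 m / 0.41 m/s = 1.341e+05 s = 1.553 d.
C = 0.02685·exp(−0.91·1.553) = 0.02685·0.2434 = 0.006536 mg/L.

0.00654 mg/L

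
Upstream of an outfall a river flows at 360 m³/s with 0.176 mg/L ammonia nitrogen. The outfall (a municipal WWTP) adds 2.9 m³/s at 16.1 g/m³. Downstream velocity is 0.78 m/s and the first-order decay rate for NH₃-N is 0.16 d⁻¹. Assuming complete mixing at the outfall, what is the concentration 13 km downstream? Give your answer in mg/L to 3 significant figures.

0.294 mg/L

After complete mixing, C₀ = (2.9·16.1 + 360·0.176) / 362.9 = 0.3033 mg/L.
Travel time t = 1.3e+04 m / 0.78 m/s = 1.667e+04 s = 0.1929 d.
C = 0.3033·exp(−0.16·0.1929) = 0.3033·0.9696 = 0.294 mg/L.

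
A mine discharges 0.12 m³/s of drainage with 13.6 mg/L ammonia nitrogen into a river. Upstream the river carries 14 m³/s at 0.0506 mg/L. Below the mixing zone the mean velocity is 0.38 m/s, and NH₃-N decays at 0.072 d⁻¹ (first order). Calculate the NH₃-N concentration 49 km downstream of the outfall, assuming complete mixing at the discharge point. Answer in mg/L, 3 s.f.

0.149 mg/L

After complete mixing, C₀ = (0.12·13.6 + 14·0.0506) / 14.12 = 0.1658 mg/L.
Travel time t = 4.9e+04 m / 0.38 m/s = 1.289e+05 s = 1.492 d.
C = 0.1658·exp(−0.072·1.492) = 0.1658·0.8981 = 0.1489 mg/L.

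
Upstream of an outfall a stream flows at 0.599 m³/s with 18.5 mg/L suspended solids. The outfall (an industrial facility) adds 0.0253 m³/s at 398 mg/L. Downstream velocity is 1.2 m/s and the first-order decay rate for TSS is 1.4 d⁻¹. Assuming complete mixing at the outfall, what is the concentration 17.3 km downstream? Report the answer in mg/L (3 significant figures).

After complete mixing, C₀ = (0.0253·398 + 0.599·18.5) / 0.6243 = 33.88 mg/L.
Travel time t = 1.73e+04 m / 1.2 m/s = 1.442e+04 s = 0.1669 d.
C = 33.88·exp(−1.4·0.1669) = 33.88·0.7917 = 26.82 mg/L.

26.8 mg/L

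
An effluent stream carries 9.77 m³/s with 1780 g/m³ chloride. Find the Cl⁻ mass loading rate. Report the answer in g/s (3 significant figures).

17400 g/s

Mass flux = Q·C = 9.77 m³/s × 1780 g/m³ = 1.739e+04 g/s.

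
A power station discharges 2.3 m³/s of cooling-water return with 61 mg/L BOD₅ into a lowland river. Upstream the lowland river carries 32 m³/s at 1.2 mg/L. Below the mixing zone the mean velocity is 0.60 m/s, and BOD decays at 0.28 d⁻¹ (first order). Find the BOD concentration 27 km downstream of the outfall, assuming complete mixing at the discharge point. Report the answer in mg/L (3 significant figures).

After complete mixing, C₀ = (2.3·61 + 32·1.2) / 34.3 = 5.21 mg/L.
Travel time t = 2.7e+04 m / 0.60 m/s = 4.5e+04 s = 0.5208 d.
C = 5.21·exp(−0.28·0.5208) = 5.21·0.8643 = 4.503 mg/L.

4.50 mg/L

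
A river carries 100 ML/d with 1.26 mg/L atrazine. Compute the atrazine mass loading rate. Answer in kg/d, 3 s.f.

100 ML/d = 1.157 m³/s.
Mass flux = Q·C = 1.157 m³/s × 1.26 g/m³ = 1.458 g/s.
= 1.458 g/s × 86.4 = 126 kg/d.

126 kg/d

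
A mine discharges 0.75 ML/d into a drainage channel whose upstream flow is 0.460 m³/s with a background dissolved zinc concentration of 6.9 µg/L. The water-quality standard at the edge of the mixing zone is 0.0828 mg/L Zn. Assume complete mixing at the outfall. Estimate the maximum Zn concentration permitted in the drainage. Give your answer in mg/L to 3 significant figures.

0.75 ML/d = 0.008681 m³/s.
6.9 µg/L = 0.0069 mg/L.
Mass balance: 0.0828·0.4687 = 0.008681·Cₑ + 0.46·0.0069.
Cₑ = (0.03881 − 0.003174) / 0.008681 = 4.105 mg/L.

4.10 mg/L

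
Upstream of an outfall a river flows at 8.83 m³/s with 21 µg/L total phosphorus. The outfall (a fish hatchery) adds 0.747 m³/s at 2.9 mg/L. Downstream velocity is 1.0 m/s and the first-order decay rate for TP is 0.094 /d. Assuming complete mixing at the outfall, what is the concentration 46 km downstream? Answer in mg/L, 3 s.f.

0.234 mg/L

21 µg/L = 0.021 mg/L.
After complete mixing, C₀ = (0.747·2.9 + 8.83·0.021) / 9.577 = 0.2456 mg/L.
Travel time t = 4.6e+04 m / 1.0 m/s = 4.6e+04 s = 0.5324 d.
C = 0.2456·exp(−0.094·0.5324) = 0.2456·0.9512 = 0.2336 mg/L.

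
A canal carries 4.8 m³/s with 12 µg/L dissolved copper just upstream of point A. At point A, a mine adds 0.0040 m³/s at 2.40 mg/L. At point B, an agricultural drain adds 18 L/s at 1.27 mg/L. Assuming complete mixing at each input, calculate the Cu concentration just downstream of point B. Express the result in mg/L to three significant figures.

0.0187 mg/L

12 µg/L = 0.012 mg/L.
After input A: C = (4.8·0.012 + 0.004·2.4) / 4.804 = 0.01399 mg/L.
18 L/s = 0.018 m³/s.
After input B: C = (4.804·0.01399 + 0.018·1.27) / 4.822 = 0.01868 mg/L.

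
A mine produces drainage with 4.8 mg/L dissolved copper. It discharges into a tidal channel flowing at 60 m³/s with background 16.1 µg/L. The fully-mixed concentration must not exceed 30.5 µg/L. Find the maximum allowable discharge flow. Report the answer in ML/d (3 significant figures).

15.7 ML/d

16.1 µg/L = 0.0161 mg/L.
30.5 µg/L = 0.0305 mg/L.
Mass balance at complete mixing: C_std·(Q_w + Q_r) = Q_w·C_e + Q_r·C_b.
Rearranging, Q_w = Q_r·(C_std − C_b)/(C_e − C_std) = 60·(0.0305 − 0.0161) / (4.8 − 0.0305) = 0.1812 m³/s.
= 15.65 ML/d.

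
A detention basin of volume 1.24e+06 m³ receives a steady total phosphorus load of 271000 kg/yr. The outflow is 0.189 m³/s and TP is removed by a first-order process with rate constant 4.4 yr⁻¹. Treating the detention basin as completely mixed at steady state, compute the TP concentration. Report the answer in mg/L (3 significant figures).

23.7 mg/L

Outflow Q = 0.189 m³/s × 3.156e+07 s/yr = 5.964e+06 m³/yr.
Steady-state CSTR mass balance: W = Q·C + k·V·C, so C = W/(Q + kV).
Q + kV = 5.964e+06 + 4.4·1.24e+06 = 1.142e+07 m³/yr.
C = 271000/1.142e+07 = 0.02373 kg/m³ = 23.73 mg/L.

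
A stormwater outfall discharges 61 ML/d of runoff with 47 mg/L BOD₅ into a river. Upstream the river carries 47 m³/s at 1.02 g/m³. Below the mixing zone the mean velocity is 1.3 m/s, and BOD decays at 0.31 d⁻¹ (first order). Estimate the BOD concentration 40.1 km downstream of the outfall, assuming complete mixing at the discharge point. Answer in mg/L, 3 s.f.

1.52 mg/L

61 ML/d = 0.706 m³/s.
After complete mixing, C₀ = (0.706·47 + 47·1.02) / 47.71 = 1.7 mg/L.
Travel time t = 4.01e+04 m / 1.3 m/s = 3.085e+04 s = 0.357 d.
C = 1.7·exp(−0.31·0.357) = 1.7·0.8952 = 1.522 mg/L.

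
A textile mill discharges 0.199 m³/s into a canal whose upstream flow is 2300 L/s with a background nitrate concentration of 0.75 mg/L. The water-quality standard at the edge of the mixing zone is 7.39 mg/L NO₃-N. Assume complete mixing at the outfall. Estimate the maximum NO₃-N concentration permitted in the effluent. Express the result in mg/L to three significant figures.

84.1 mg/L

2300 L/s = 2.3 m³/s.
Mass balance: 7.39·2.499 = 0.199·Cₑ + 2.3·0.75.
Cₑ = (18.47 − 1.725) / 0.199 = 84.13 mg/L.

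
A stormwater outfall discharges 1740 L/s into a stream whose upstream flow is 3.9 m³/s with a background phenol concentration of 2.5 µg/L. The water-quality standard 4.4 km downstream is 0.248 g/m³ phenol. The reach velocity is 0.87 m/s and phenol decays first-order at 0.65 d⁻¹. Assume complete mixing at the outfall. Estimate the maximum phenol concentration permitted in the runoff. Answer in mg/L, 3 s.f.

0.829 mg/L

1740 L/s = 1.74 m³/s.
2.5 µg/L = 0.0025 mg/L.
Travel time to the compliance point: t = 4400/0.87 = 5057 s = 0.05854 d; decay factor exp(−0.65·0.05854) = 0.9627.
So the concentration just after mixing may be at most 0.248/0.9627 = 0.2576 mg/L.
Mass balance: 0.2576·5.64 = 1.74·Cₑ + 3.9·0.0025.
Cₑ = (1.453 − 0.00975) / 1.74 = 0.8294 mg/L.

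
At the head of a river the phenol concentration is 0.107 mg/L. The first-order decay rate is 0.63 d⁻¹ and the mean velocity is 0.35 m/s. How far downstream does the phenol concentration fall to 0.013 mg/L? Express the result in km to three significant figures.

From C = C₀·e^(−kt), t = ln(C₀/C)/k = ln(0.107/0.013)/0.63 = 2.108/0.63 = 3.346 d.
Distance = v·t = 0.35 m/s × 2.891e+05 s = 1.012e+05 m = 101.2 km.

101 km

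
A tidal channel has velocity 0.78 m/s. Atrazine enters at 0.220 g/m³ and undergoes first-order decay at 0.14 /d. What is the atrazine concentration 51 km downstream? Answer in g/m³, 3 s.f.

Travel time t = 51 km / 0.78 m/s = 5.1e+04/0.78 = 6.538e+04 s = 0.7568 d.
First-order decay: C = 0.220·exp(−0.14·0.7568) = 0.220·0.8995 = 0.1979 g/m³.

0.198 g/m³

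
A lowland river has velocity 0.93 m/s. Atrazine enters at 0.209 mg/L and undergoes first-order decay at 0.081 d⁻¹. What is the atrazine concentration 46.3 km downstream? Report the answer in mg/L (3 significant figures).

Travel time t = 46.3 km / 0.93 m/s = 4.63e+04/0.93 = 4.978e+04 s = 0.5762 d.
First-order decay: C = 0.209·exp(−0.081·0.5762) = 0.209·0.9544 = 0.1995 mg/L.

0.199 mg/L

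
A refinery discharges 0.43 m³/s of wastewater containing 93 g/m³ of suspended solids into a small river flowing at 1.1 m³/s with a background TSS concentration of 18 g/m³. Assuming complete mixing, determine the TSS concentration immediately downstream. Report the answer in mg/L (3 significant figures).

Flow-weighted mixing gives C = (0.43·93 + 1.1·18) / (0.43 + 1.1) = 59.79/1.53 = 39.08 mg/L.

39.1 mg/L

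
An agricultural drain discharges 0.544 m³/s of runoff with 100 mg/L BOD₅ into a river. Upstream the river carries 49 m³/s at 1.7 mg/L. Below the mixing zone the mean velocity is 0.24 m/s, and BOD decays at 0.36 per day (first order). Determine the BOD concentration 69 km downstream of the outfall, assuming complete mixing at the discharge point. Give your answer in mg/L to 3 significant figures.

0.839 mg/L

After complete mixing, C₀ = (0.544·100 + 49·1.7) / 49.54 = 2.779 mg/L.
Travel time t = 6.9e+04 m / 0.24 m/s = 2.875e+05 s = 3.328 d.
C = 2.779·exp(−0.36·3.328) = 2.779·0.3018 = 0.8389 mg/L.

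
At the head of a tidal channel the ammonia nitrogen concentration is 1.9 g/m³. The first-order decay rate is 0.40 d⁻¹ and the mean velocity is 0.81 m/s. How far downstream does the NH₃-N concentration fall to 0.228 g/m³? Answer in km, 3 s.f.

From C = C₀·e^(−kt), t = ln(C₀/C)/k = ln(1.9/0.228)/0.40 = 2.12/0.40 = 5.301 d.
Distance = v·t = 0.81 m/s × 4.58e+05 s = 3.71e+05 m = 371 km.

371 km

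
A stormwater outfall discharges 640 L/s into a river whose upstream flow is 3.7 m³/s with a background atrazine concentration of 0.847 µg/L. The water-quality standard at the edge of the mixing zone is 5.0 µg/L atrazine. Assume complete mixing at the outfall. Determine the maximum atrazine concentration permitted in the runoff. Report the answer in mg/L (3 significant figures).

0.0290 mg/L

640 L/s = 0.64 m³/s.
0.847 µg/L = 0.000847 mg/L.
5.0 µg/L = 0.005 mg/L.
Mass balance: 0.005·4.34 = 0.64·Cₑ + 3.7·0.000847.
Cₑ = (0.0217 − 0.003134) / 0.64 = 0.02901 mg/L.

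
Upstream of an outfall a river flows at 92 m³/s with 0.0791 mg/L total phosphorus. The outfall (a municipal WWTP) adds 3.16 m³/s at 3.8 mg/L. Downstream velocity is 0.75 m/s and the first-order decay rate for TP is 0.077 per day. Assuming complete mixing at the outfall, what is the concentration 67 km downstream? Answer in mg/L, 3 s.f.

0.187 mg/L

After complete mixing, C₀ = (3.16·3.8 + 92·0.0791) / 95.16 = 0.2027 mg/L.
Travel time t = 6.7e+04 m / 0.75 m/s = 8.933e+04 s = 1.034 d.
C = 0.2027·exp(−0.077·1.034) = 0.2027·0.9235 = 0.1872 mg/L.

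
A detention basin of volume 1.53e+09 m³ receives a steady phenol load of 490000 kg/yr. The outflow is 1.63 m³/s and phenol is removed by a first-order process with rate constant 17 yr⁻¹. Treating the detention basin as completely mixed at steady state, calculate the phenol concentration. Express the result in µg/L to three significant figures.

Outflow Q = 1.63 m³/s × 3.156e+07 s/yr = 5.144e+07 m³/yr.
Steady-state CSTR mass balance: W = Q·C + k·V·C, so C = W/(Q + kV).
Q + kV = 5.144e+07 + 17·1.53e+09 = 2.606e+10 m³/yr.
C = 490000/2.606e+10 = 1.88e-05 kg/m³ = 0.0188 mg/L = 18.8 µg/L.

18.8 µg/L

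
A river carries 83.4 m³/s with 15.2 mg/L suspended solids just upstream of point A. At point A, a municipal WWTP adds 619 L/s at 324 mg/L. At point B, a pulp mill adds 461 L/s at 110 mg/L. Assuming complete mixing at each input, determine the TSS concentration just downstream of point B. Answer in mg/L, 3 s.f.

18.0 mg/L

619 L/s = 0.619 m³/s.
After input A: C = (83.4·15.2 + 0.619·324) / 84.02 = 17.48 mg/L.
461 L/s = 0.461 m³/s.
After input B: C = (84.02·17.48 + 0.461·110) / 84.48 = 17.98 mg/L.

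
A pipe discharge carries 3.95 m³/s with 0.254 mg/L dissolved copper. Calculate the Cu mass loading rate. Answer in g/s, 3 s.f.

1.00 g/s

Mass flux = Q·C = 3.95 m³/s × 0.254 g/m³ = 1.003 g/s.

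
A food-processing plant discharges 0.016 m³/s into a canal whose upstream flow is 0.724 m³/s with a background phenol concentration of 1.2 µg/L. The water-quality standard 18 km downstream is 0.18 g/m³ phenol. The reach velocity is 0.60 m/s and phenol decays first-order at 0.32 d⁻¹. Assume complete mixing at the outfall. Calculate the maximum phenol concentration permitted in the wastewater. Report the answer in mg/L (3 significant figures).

9.25 mg/L

1.2 µg/L = 0.0012 mg/L.
Travel time to the compliance point: t = 1.8e+04/0.60 = 3e+04 s = 0.3472 d; decay factor exp(−0.32·0.3472) = 0.8948.
So the concentration just after mixing may be at most 0.18/0.8948 = 0.2012 mg/L.
Mass balance: 0.2012·0.74 = 0.016·Cₑ + 0.724·0.0012.
Cₑ = (0.1489 − 0.0008688) / 0.016 = 9.249 mg/L.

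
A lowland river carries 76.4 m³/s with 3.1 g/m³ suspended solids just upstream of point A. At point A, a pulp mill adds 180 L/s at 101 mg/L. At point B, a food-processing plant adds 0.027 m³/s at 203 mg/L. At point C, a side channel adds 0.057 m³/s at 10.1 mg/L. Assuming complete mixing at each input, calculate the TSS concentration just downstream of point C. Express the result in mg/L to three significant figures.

180 L/s = 0.18 m³/s.
After input A: C = (76.4·3.1 + 0.18·101) / 76.58 = 3.33 mg/L.
After input B: C = (76.58·3.33 + 0.027·203) / 76.61 = 3.4 mg/L.
After input C: C = (76.61·3.4 + 0.057·10.1) / 76.66 = 3.405 mg/L.

3.41 mg/L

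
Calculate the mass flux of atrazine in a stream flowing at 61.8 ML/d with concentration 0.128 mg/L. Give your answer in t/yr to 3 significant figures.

61.8 ML/d = 0.7153 m³/s.
Mass flux = Q·C = 0.7153 m³/s × 0.128 g/m³ = 0.09156 g/s.
= 0.09156 g/s × 31.56 = 2.889 t/yr.

2.89 t/yr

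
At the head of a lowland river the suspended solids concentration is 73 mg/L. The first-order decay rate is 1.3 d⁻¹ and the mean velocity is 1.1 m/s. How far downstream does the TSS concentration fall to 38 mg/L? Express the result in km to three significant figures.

From C = C₀·e^(−kt), t = ln(C₀/C)/k = ln(73/38)/1.3 = 0.6529/1.3 = 0.5022 d.
Distance = v·t = 1.1 m/s × 4.339e+04 s = 4.773e+04 m = 47.73 km.

47.7 km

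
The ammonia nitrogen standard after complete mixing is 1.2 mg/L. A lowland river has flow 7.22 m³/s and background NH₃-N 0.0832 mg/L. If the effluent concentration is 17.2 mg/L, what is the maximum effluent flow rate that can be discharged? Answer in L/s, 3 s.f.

Mass balance at complete mixing: C_std·(Q_w + Q_r) = Q_w·C_e + Q_r·C_b.
Rearranging, Q_w = Q_r·(C_std − C_b)/(C_e − C_std) = 7.22·(1.2 − 0.0832) / (17.2 − 1.2) = 0.504 m³/s.
= 504 L/s.

504 L/s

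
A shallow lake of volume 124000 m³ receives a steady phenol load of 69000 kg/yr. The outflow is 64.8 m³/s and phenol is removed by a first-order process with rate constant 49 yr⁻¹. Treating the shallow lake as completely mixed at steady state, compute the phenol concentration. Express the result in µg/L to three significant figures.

33.6 µg/L

Outflow Q = 64.8 m³/s × 3.156e+07 s/yr = 2.045e+09 m³/yr.
Steady-state CSTR mass balance: W = Q·C + k·V·C, so C = W/(Q + kV).
Q + kV = 2.045e+09 + 49·124000 = 2.051e+09 m³/yr.
C = 69000/2.051e+09 = 3.364e-05 kg/m³ = 0.03364 mg/L = 33.64 µg/L.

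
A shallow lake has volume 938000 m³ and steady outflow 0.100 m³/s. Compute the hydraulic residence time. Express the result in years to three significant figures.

Q = 0.100 m³/s × 3.156e+07 s/yr = 3.156e+06 m³/yr.
Hydraulic residence time τ = V/Q = 938000/3.156e+06 = 0.2972 yr.

0.297 yr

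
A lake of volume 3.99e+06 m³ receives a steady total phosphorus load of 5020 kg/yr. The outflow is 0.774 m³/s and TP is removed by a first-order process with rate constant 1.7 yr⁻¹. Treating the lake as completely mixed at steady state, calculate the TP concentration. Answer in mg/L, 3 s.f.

Outflow Q = 0.774 m³/s × 3.156e+07 s/yr = 2.443e+07 m³/yr.
Steady-state CSTR mass balance: W = Q·C + k·V·C, so C = W/(Q + kV).
Q + kV = 2.443e+07 + 1.7·3.99e+06 = 3.121e+07 m³/yr.
C = 5020/3.121e+07 = 0.0001609 kg/m³ = 0.1609 mg/L.

0.161 mg/L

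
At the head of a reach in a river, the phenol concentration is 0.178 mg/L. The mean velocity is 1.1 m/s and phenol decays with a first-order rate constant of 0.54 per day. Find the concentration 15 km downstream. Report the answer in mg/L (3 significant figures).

0.163 mg/L

Travel time t = 15 km / 1.1 m/s = 1.5e+04/1.1 = 1.364e+04 s = 0.1578 d.
First-order decay: C = 0.178·exp(−0.54·0.1578) = 0.178·0.9183 = 0.1635 mg/L.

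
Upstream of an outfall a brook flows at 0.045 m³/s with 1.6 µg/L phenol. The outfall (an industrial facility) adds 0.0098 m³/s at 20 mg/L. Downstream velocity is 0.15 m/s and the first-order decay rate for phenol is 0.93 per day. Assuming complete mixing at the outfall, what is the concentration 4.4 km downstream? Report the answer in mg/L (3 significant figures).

1.6 µg/L = 0.0016 mg/L.
After complete mixing, C₀ = (0.0098·20 + 0.045·0.0016) / 0.0548 = 3.578 mg/L.
Travel time t = 4400 m / 0.15 m/s = 2.933e+04 s = 0.3395 d.
C = 3.578·exp(−0.93·0.3395) = 3.578·0.7292 = 2.609 mg/L.

2.61 mg/L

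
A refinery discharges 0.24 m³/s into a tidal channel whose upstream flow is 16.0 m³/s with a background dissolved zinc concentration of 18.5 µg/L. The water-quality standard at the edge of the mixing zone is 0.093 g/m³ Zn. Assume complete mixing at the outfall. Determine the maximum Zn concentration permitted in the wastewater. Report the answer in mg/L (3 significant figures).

18.5 µg/L = 0.0185 mg/L.
Mass balance: 0.093·16.24 = 0.24·Cₑ + 16·0.0185.
Cₑ = (1.51 − 0.296) / 0.24 = 5.06 mg/L.

5.06 mg/L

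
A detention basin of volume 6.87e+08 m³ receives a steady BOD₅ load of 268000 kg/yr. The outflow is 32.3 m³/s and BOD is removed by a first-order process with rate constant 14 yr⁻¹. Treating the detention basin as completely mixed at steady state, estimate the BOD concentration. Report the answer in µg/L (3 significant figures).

25.2 µg/L

Outflow Q = 32.3 m³/s × 3.156e+07 s/yr = 1.019e+09 m³/yr.
Steady-state CSTR mass balance: W = Q·C + k·V·C, so C = W/(Q + kV).
Q + kV = 1.019e+09 + 14·6.87e+08 = 1.064e+10 m³/yr.
C = 268000/1.064e+10 = 2.519e-05 kg/m³ = 0.02519 mg/L = 25.19 µg/L.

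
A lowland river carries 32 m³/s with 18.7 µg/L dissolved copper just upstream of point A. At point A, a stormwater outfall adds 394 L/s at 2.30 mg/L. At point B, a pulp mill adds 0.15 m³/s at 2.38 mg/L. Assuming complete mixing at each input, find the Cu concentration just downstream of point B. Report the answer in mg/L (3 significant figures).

0.0572 mg/L

18.7 µg/L = 0.0187 mg/L.
394 L/s = 0.394 m³/s.
After input A: C = (32·0.0187 + 0.394·2.3) / 32.39 = 0.04645 mg/L.
After input B: C = (32.39·0.04645 + 0.15·2.38) / 32.54 = 0.0572 mg/L.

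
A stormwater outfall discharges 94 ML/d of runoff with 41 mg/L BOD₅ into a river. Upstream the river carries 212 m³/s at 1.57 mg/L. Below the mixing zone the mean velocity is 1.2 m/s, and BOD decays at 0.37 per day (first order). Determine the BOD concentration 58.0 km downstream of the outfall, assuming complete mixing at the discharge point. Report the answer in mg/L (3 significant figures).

1.44 mg/L

94 ML/d = 1.088 m³/s.
After complete mixing, C₀ = (1.088·41 + 212·1.57) / 213.1 = 1.771 mg/L.
Travel time t = 5.8e+04 m / 1.2 m/s = 4.833e+04 s = 0.5594 d.
C = 1.771·exp(−0.37·0.5594) = 1.771·0.813 = 1.44 mg/L.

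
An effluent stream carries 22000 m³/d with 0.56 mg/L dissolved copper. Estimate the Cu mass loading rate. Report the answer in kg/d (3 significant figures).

12.3 kg/d

22000 m³/d = 0.2546 m³/s.
Mass flux = Q·C = 0.2546 m³/s × 0.56 g/m³ = 0.1426 g/s.
= 0.1426 g/s × 86.4 = 12.32 kg/d.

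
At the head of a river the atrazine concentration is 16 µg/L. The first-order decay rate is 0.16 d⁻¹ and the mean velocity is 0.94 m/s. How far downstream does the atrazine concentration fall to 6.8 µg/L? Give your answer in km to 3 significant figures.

434 km

From C = C₀·e^(−kt), t = ln(C₀/C)/k = ln(16/6.8)/0.16 = 0.8557/0.16 = 5.348 d.
Distance = v·t = 0.94 m/s × 4.621e+05 s = 4.343e+05 m = 434.3 km.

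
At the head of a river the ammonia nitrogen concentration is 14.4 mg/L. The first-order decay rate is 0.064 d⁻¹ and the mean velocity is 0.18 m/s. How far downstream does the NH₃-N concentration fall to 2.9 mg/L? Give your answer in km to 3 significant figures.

From C = C₀·e^(−kt), t = ln(C₀/C)/k = ln(14.4/2.9)/0.064 = 1.603/0.064 = 25.04 d.
Distance = v·t = 0.18 m/s × 2.163e+06 s = 3.894e+05 m = 389.4 km.

389 km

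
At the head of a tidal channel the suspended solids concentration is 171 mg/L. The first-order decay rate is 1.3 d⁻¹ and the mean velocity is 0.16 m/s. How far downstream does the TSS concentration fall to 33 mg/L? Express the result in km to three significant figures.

17.5 km

From C = C₀·e^(−kt), t = ln(C₀/C)/k = ln(171/33)/1.3 = 1.645/1.3 = 1.266 d.
Distance = v·t = 0.16 m/s × 1.093e+05 s = 1.749e+04 m = 17.49 km.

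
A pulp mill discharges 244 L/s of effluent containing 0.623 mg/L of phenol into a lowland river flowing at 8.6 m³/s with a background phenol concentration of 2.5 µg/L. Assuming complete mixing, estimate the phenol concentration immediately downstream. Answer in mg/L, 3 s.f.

244 L/s = 0.244 m³/s.
2.5 µg/L = 0.0025 mg/L.
Flow-weighted mixing gives C = (0.244·0.623 + 8.6·0.0025) / (0.244 + 8.6) = 0.1735/8.844 = 0.01962 mg/L.

0.0196 mg/L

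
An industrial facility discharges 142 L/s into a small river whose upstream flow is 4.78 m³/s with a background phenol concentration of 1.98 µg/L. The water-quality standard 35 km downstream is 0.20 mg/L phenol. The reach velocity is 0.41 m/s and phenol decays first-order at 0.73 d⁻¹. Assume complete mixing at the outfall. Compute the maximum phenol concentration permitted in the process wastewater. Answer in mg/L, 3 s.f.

14.2 mg/L

142 L/s = 0.142 m³/s.
1.98 µg/L = 0.00198 mg/L.
Travel time to the compliance point: t = 3.5e+04/0.41 = 8.537e+04 s = 0.988 d; decay factor exp(−0.73·0.988) = 0.4861.
So the concentration just after mixing may be at most 0.2/0.4861 = 0.4114 mg/L.
Mass balance: 0.4114·4.922 = 0.142·Cₑ + 4.78·0.00198.
Cₑ = (2.025 − 0.009464) / 0.142 = 14.19 mg/L.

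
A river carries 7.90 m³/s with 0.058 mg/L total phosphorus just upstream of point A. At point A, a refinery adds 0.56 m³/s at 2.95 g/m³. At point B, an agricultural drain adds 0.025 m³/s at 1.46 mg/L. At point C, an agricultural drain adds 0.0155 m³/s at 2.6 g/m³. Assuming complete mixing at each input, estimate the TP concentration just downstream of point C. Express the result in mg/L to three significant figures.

0.257 mg/L

After input A: C = (7.9·0.058 + 0.56·2.95) / 8.46 = 0.2494 mg/L.
After input B: C = (8.46·0.2494 + 0.025·1.46) / 8.485 = 0.253 mg/L.
After input C: C = (8.485·0.253 + 0.0155·2.6) / 8.501 = 0.2573 mg/L.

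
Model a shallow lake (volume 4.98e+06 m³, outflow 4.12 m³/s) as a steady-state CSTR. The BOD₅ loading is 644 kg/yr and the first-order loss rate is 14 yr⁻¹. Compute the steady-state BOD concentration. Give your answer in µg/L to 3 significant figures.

3.22 µg/L

Outflow Q = 4.12 m³/s × 3.156e+07 s/yr = 1.3e+08 m³/yr.
Steady-state CSTR mass balance: W = Q·C + k·V·C, so C = W/(Q + kV).
Q + kV = 1.3e+08 + 14·4.98e+06 = 1.997e+08 m³/yr.
C = 644/1.997e+08 = 3.224e-06 kg/m³ = 0.003224 mg/L = 3.224 µg/L.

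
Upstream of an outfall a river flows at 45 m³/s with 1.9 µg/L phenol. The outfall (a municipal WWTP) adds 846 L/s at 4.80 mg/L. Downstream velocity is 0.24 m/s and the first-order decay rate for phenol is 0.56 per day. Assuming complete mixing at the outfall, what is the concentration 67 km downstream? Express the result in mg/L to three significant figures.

0.0148 mg/L

846 L/s = 0.846 m³/s.
1.9 µg/L = 0.0019 mg/L.
After complete mixing, C₀ = (0.846·4.8 + 45·0.0019) / 45.85 = 0.09044 mg/L.
Travel time t = 6.7e+04 m / 0.24 m/s = 2.792e+05 s = 3.231 d.
C = 0.09044·exp(−0.56·3.231) = 0.09044·0.1638 = 0.01481 mg/L.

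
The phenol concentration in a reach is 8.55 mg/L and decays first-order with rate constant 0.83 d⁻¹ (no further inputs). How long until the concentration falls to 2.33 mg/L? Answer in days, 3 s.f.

t = ln(C₀/C)/k = ln(8.55/2.33)/0.83 = 1.3/0.83 = 1.566 d.

1.57 d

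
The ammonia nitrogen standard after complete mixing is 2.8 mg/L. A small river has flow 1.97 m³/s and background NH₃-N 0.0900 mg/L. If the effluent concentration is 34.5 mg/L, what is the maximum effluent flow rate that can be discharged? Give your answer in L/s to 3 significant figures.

168 L/s

Mass balance at complete mixing: C_std·(Q_w + Q_r) = Q_w·C_e + Q_r·C_b.
Rearranging, Q_w = Q_r·(C_std − C_b)/(C_e − C_std) = 1.97·(2.8 − 0.09) / (34.5 − 2.8) = 0.1684 m³/s.
= 168.4 L/s.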